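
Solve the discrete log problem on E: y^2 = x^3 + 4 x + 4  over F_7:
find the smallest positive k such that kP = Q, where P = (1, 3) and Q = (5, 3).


Enumerate multiples of P until we hit Q = (5, 3):
  1P = (1, 3)
  2P = (5, 4)
  3P = (5, 3)
Match found at i = 3.

k = 3


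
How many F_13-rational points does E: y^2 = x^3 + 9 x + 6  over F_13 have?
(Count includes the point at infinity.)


For each x in F_13, count y with y^2 = x^3 + 9 x + 6 mod 13:
  x = 1: RHS = 3, y in [4, 9]  -> 2 point(s)
  x = 6: RHS = 3, y in [4, 9]  -> 2 point(s)
  x = 7: RHS = 9, y in [3, 10]  -> 2 point(s)
  x = 9: RHS = 10, y in [6, 7]  -> 2 point(s)
  x = 10: RHS = 4, y in [2, 11]  -> 2 point(s)
  x = 12: RHS = 9, y in [3, 10]  -> 2 point(s)
Affine points: 12. Add the point at infinity: total = 13.

#E(F_13) = 13


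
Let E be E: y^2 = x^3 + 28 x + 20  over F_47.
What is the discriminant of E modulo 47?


4 a^3 + 27 b^2 = 4*28^3 + 27*20^2 = 87808 + 10800 = 98608
Delta = -16 * (98608) = -1577728
Delta mod 47 = 15

Delta = 15 (mod 47)


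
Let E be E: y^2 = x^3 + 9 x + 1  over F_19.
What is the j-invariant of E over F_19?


Delta = -16(4 a^3 + 27 b^2) mod 19 = 13
-1728 * (4 a)^3 = -1728 * (4*9)^3 mod 19 = 11
j = 11 * 13^(-1) mod 19 = 14

j = 14 (mod 19)


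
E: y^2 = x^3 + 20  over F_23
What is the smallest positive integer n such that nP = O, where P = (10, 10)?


Compute successive multiples of P until we hit O:
  1P = (10, 10)
  2P = (21, 9)
  3P = (19, 18)
  4P = (7, 8)
  5P = (9, 6)
  6P = (20, 19)
  7P = (6, 12)
  8P = (13, 3)
  ... (continuing to 24P)
  24P = O

ord(P) = 24


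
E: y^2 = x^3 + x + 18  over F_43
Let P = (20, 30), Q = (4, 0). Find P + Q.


P != Q, so use the chord formula.
s = (y2 - y1) / (x2 - x1) = (13) / (27) mod 43 = 18
x3 = s^2 - x1 - x2 mod 43 = 18^2 - 20 - 4 = 42
y3 = s (x1 - x3) - y1 mod 43 = 18 * (20 - 42) - 30 = 4

P + Q = (42, 4)


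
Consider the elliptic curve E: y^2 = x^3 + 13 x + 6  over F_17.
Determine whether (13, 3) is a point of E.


Check whether y^2 = x^3 + 13 x + 6 (mod 17) for (x, y) = (13, 3).
LHS: y^2 = 3^2 mod 17 = 9
RHS: x^3 + 13 x + 6 = 13^3 + 13*13 + 6 mod 17 = 9
LHS = RHS

Yes, on the curve


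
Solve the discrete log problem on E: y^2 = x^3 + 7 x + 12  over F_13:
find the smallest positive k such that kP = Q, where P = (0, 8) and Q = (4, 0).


Enumerate multiples of P until we hit Q = (4, 0):
  1P = (0, 8)
  2P = (4, 0)
Match found at i = 2.

k = 2


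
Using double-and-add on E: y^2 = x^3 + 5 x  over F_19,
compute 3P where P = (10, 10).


k = 3 = 11_2 (binary, LSB first: 11)
Double-and-add from P = (10, 10):
  bit 0 = 1: acc = O + (10, 10) = (10, 10)
  bit 1 = 1: acc = (10, 10) + (0, 0) = (10, 9)

3P = (10, 9)


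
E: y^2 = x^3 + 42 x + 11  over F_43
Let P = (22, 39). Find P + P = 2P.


Doubling: s = (3 x1^2 + a) / (2 y1)
s = (3*22^2 + 42) / (2*39) mod 43 = 39
x3 = s^2 - 2 x1 mod 43 = 39^2 - 2*22 = 15
y3 = s (x1 - x3) - y1 mod 43 = 39 * (22 - 15) - 39 = 19

2P = (15, 19)


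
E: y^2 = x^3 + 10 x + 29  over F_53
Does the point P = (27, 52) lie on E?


Check whether y^2 = x^3 + 10 x + 29 (mod 53) for (x, y) = (27, 52).
LHS: y^2 = 52^2 mod 53 = 1
RHS: x^3 + 10 x + 29 = 27^3 + 10*27 + 29 mod 53 = 1
LHS = RHS

Yes, on the curve


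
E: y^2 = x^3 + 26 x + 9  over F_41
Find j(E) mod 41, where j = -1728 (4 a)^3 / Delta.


Delta = -16(4 a^3 + 27 b^2) mod 41 = 34
-1728 * (4 a)^3 = -1728 * (4*26)^3 mod 41 = 31
j = 31 * 34^(-1) mod 41 = 19

j = 19 (mod 41)


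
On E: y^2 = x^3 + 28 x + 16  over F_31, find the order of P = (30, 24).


Compute successive multiples of P until we hit O:
  1P = (30, 24)
  2P = (2, 7)
  3P = (7, 11)
  4P = (1, 18)
  5P = (9, 6)
  6P = (25, 29)
  7P = (8, 16)
  8P = (29, 13)
  ... (continuing to 35P)
  35P = O

ord(P) = 35


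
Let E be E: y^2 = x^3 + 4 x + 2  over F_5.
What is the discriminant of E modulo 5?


4 a^3 + 27 b^2 = 4*4^3 + 27*2^2 = 256 + 108 = 364
Delta = -16 * (364) = -5824
Delta mod 5 = 1

Delta = 1 (mod 5)


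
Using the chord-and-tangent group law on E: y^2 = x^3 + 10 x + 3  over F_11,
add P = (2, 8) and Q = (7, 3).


P != Q, so use the chord formula.
s = (y2 - y1) / (x2 - x1) = (6) / (5) mod 11 = 10
x3 = s^2 - x1 - x2 mod 11 = 10^2 - 2 - 7 = 3
y3 = s (x1 - x3) - y1 mod 11 = 10 * (2 - 3) - 8 = 4

P + Q = (3, 4)


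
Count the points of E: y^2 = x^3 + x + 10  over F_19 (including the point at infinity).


For each x in F_19, count y with y^2 = x^3 + 1 x + 10 mod 19:
  x = 2: RHS = 1, y in [1, 18]  -> 2 point(s)
  x = 5: RHS = 7, y in [8, 11]  -> 2 point(s)
  x = 6: RHS = 4, y in [2, 17]  -> 2 point(s)
  x = 8: RHS = 17, y in [6, 13]  -> 2 point(s)
  x = 9: RHS = 7, y in [8, 11]  -> 2 point(s)
  x = 13: RHS = 16, y in [4, 15]  -> 2 point(s)
  x = 17: RHS = 0, y in [0]  -> 1 point(s)
Affine points: 13. Add the point at infinity: total = 14.

#E(F_19) = 14


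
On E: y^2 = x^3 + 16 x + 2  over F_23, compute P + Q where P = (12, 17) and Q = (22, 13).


P != Q, so use the chord formula.
s = (y2 - y1) / (x2 - x1) = (19) / (10) mod 23 = 18
x3 = s^2 - x1 - x2 mod 23 = 18^2 - 12 - 22 = 14
y3 = s (x1 - x3) - y1 mod 23 = 18 * (12 - 14) - 17 = 16

P + Q = (14, 16)


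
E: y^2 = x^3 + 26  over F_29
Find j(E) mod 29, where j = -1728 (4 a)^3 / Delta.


Delta = -16(4 a^3 + 27 b^2) mod 29 = 27
-1728 * (4 a)^3 = -1728 * (4*0)^3 mod 29 = 0
j = 0 * 27^(-1) mod 29 = 0

j = 0 (mod 29)


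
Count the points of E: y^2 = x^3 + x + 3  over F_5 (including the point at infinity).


For each x in F_5, count y with y^2 = x^3 + 1 x + 3 mod 5:
  x = 1: RHS = 0, y in [0]  -> 1 point(s)
  x = 4: RHS = 1, y in [1, 4]  -> 2 point(s)
Affine points: 3. Add the point at infinity: total = 4.

#E(F_5) = 4


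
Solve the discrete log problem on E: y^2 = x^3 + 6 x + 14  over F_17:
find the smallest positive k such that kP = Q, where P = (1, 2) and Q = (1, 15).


Enumerate multiples of P until we hit Q = (1, 15):
  1P = (1, 2)
  2P = (2, 0)
  3P = (1, 15)
Match found at i = 3.

k = 3


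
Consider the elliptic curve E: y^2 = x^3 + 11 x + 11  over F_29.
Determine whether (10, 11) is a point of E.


Check whether y^2 = x^3 + 11 x + 11 (mod 29) for (x, y) = (10, 11).
LHS: y^2 = 11^2 mod 29 = 5
RHS: x^3 + 11 x + 11 = 10^3 + 11*10 + 11 mod 29 = 19
LHS != RHS

No, not on the curve


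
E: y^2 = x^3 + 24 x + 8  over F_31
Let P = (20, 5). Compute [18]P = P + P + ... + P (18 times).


k = 18 = 10010_2 (binary, LSB first: 01001)
Double-and-add from P = (20, 5):
  bit 0 = 0: acc unchanged = O
  bit 1 = 1: acc = O + (1, 8) = (1, 8)
  bit 2 = 0: acc unchanged = (1, 8)
  bit 3 = 0: acc unchanged = (1, 8)
  bit 4 = 1: acc = (1, 8) + (14, 22) = (30, 18)

18P = (30, 18)


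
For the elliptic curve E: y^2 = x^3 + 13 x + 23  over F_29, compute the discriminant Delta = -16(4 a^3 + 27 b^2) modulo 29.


4 a^3 + 27 b^2 = 4*13^3 + 27*23^2 = 8788 + 14283 = 23071
Delta = -16 * (23071) = -369136
Delta mod 29 = 5

Delta = 5 (mod 29)


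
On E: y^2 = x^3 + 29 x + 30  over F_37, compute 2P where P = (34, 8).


Doubling: s = (3 x1^2 + a) / (2 y1)
s = (3*34^2 + 29) / (2*8) mod 37 = 22
x3 = s^2 - 2 x1 mod 37 = 22^2 - 2*34 = 9
y3 = s (x1 - x3) - y1 mod 37 = 22 * (34 - 9) - 8 = 24

2P = (9, 24)


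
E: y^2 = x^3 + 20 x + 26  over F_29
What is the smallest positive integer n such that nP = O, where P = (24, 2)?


Compute successive multiples of P until we hit O:
  1P = (24, 2)
  2P = (14, 18)
  3P = (4, 24)
  4P = (17, 28)
  5P = (16, 18)
  6P = (22, 23)
  7P = (28, 11)
  8P = (2, 4)
  ... (continuing to 29P)
  29P = O

ord(P) = 29


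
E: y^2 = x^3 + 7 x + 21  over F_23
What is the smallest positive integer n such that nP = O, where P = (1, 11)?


Compute successive multiples of P until we hit O:
  1P = (1, 11)
  2P = (6, 16)
  3P = (17, 19)
  4P = (11, 7)
  5P = (13, 3)
  6P = (12, 4)
  7P = (22, 17)
  8P = (9, 13)
  ... (continuing to 18P)
  18P = O

ord(P) = 18


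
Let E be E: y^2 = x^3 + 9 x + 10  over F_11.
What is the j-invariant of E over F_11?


Delta = -16(4 a^3 + 27 b^2) mod 11 = 3
-1728 * (4 a)^3 = -1728 * (4*9)^3 mod 11 = 6
j = 6 * 3^(-1) mod 11 = 2

j = 2 (mod 11)


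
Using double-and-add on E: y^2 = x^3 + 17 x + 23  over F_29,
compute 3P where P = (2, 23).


k = 3 = 11_2 (binary, LSB first: 11)
Double-and-add from P = (2, 23):
  bit 0 = 1: acc = O + (2, 23) = (2, 23)
  bit 1 = 1: acc = (2, 23) + (25, 6) = (6, 14)

3P = (6, 14)


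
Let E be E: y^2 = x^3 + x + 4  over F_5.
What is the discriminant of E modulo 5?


4 a^3 + 27 b^2 = 4*1^3 + 27*4^2 = 4 + 432 = 436
Delta = -16 * (436) = -6976
Delta mod 5 = 4

Delta = 4 (mod 5)


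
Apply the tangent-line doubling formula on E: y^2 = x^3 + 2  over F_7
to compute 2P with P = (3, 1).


Doubling: s = (3 x1^2 + a) / (2 y1)
s = (3*3^2 + 0) / (2*1) mod 7 = 3
x3 = s^2 - 2 x1 mod 7 = 3^2 - 2*3 = 3
y3 = s (x1 - x3) - y1 mod 7 = 3 * (3 - 3) - 1 = 6

2P = (3, 6)


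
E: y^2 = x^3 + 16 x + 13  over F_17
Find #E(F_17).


For each x in F_17, count y with y^2 = x^3 + 16 x + 13 mod 17:
  x = 0: RHS = 13, y in [8, 9]  -> 2 point(s)
  x = 1: RHS = 13, y in [8, 9]  -> 2 point(s)
  x = 2: RHS = 2, y in [6, 11]  -> 2 point(s)
  x = 6: RHS = 2, y in [6, 11]  -> 2 point(s)
  x = 7: RHS = 9, y in [3, 14]  -> 2 point(s)
  x = 9: RHS = 2, y in [6, 11]  -> 2 point(s)
  x = 10: RHS = 0, y in [0]  -> 1 point(s)
  x = 13: RHS = 4, y in [2, 15]  -> 2 point(s)
  x = 16: RHS = 13, y in [8, 9]  -> 2 point(s)
Affine points: 17. Add the point at infinity: total = 18.

#E(F_17) = 18


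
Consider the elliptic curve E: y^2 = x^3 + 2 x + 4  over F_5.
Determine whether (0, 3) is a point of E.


Check whether y^2 = x^3 + 2 x + 4 (mod 5) for (x, y) = (0, 3).
LHS: y^2 = 3^2 mod 5 = 4
RHS: x^3 + 2 x + 4 = 0^3 + 2*0 + 4 mod 5 = 4
LHS = RHS

Yes, on the curve


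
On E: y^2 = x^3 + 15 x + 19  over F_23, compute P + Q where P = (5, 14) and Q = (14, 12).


P != Q, so use the chord formula.
s = (y2 - y1) / (x2 - x1) = (21) / (9) mod 23 = 10
x3 = s^2 - x1 - x2 mod 23 = 10^2 - 5 - 14 = 12
y3 = s (x1 - x3) - y1 mod 23 = 10 * (5 - 12) - 14 = 8

P + Q = (12, 8)


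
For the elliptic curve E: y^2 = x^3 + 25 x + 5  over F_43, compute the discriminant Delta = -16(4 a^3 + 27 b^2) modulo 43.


4 a^3 + 27 b^2 = 4*25^3 + 27*5^2 = 62500 + 675 = 63175
Delta = -16 * (63175) = -1010800
Delta mod 43 = 1

Delta = 1 (mod 43)


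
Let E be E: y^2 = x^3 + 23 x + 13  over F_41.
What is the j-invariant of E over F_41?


Delta = -16(4 a^3 + 27 b^2) mod 41 = 38
-1728 * (4 a)^3 = -1728 * (4*23)^3 mod 41 = 27
j = 27 * 38^(-1) mod 41 = 32

j = 32 (mod 41)


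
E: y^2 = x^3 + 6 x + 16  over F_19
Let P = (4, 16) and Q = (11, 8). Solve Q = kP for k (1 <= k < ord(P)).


Enumerate multiples of P until we hit Q = (11, 8):
  1P = (4, 16)
  2P = (16, 16)
  3P = (18, 3)
  4P = (3, 17)
  5P = (13, 12)
  6P = (9, 1)
  7P = (15, 17)
  8P = (11, 11)
  9P = (8, 14)
  10P = (12, 7)
  11P = (1, 2)
  12P = (2, 6)
  13P = (0, 4)
  14P = (5, 0)
  15P = (0, 15)
  16P = (2, 13)
  17P = (1, 17)
  18P = (12, 12)
  19P = (8, 5)
  20P = (11, 8)
Match found at i = 20.

k = 20


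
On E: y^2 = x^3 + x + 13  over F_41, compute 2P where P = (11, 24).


Doubling: s = (3 x1^2 + a) / (2 y1)
s = (3*11^2 + 1) / (2*24) mod 41 = 11
x3 = s^2 - 2 x1 mod 41 = 11^2 - 2*11 = 17
y3 = s (x1 - x3) - y1 mod 41 = 11 * (11 - 17) - 24 = 33

2P = (17, 33)


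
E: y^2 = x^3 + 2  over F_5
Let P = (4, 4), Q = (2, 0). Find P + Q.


P != Q, so use the chord formula.
s = (y2 - y1) / (x2 - x1) = (1) / (3) mod 5 = 2
x3 = s^2 - x1 - x2 mod 5 = 2^2 - 4 - 2 = 3
y3 = s (x1 - x3) - y1 mod 5 = 2 * (4 - 3) - 4 = 3

P + Q = (3, 3)


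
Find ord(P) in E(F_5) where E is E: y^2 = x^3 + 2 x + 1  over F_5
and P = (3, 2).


Compute successive multiples of P until we hit O:
  1P = (3, 2)
  2P = (0, 1)
  3P = (1, 2)
  4P = (1, 3)
  5P = (0, 4)
  6P = (3, 3)
  7P = O

ord(P) = 7


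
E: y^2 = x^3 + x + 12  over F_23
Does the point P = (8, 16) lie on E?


Check whether y^2 = x^3 + 1 x + 12 (mod 23) for (x, y) = (8, 16).
LHS: y^2 = 16^2 mod 23 = 3
RHS: x^3 + 1 x + 12 = 8^3 + 1*8 + 12 mod 23 = 3
LHS = RHS

Yes, on the curve


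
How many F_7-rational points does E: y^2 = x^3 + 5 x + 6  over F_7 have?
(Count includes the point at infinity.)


For each x in F_7, count y with y^2 = x^3 + 5 x + 6 mod 7:
  x = 5: RHS = 2, y in [3, 4]  -> 2 point(s)
  x = 6: RHS = 0, y in [0]  -> 1 point(s)
Affine points: 3. Add the point at infinity: total = 4.

#E(F_7) = 4


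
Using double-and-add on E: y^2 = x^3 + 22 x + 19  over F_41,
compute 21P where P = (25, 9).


k = 21 = 10101_2 (binary, LSB first: 10101)
Double-and-add from P = (25, 9):
  bit 0 = 1: acc = O + (25, 9) = (25, 9)
  bit 1 = 0: acc unchanged = (25, 9)
  bit 2 = 1: acc = (25, 9) + (13, 40) = (39, 34)
  bit 3 = 0: acc unchanged = (39, 34)
  bit 4 = 1: acc = (39, 34) + (23, 33) = (16, 11)

21P = (16, 11)


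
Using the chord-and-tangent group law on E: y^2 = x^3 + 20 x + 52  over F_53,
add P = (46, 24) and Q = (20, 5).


P != Q, so use the chord formula.
s = (y2 - y1) / (x2 - x1) = (34) / (27) mod 53 = 15
x3 = s^2 - x1 - x2 mod 53 = 15^2 - 46 - 20 = 0
y3 = s (x1 - x3) - y1 mod 53 = 15 * (46 - 0) - 24 = 30

P + Q = (0, 30)


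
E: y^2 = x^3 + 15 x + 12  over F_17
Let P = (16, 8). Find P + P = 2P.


Doubling: s = (3 x1^2 + a) / (2 y1)
s = (3*16^2 + 15) / (2*8) mod 17 = 16
x3 = s^2 - 2 x1 mod 17 = 16^2 - 2*16 = 3
y3 = s (x1 - x3) - y1 mod 17 = 16 * (16 - 3) - 8 = 13

2P = (3, 13)


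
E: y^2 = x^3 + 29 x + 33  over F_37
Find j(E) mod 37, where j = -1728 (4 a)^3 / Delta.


Delta = -16(4 a^3 + 27 b^2) mod 37 = 30
-1728 * (4 a)^3 = -1728 * (4*29)^3 mod 37 = 6
j = 6 * 30^(-1) mod 37 = 15

j = 15 (mod 37)


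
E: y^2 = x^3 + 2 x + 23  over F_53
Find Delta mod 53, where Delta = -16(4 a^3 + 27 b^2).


4 a^3 + 27 b^2 = 4*2^3 + 27*23^2 = 32 + 14283 = 14315
Delta = -16 * (14315) = -229040
Delta mod 53 = 26

Delta = 26 (mod 53)


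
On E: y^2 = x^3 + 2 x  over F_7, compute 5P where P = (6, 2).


k = 5 = 101_2 (binary, LSB first: 101)
Double-and-add from P = (6, 2):
  bit 0 = 1: acc = O + (6, 2) = (6, 2)
  bit 1 = 0: acc unchanged = (6, 2)
  bit 2 = 1: acc = (6, 2) + (0, 0) = (5, 3)

5P = (5, 3)


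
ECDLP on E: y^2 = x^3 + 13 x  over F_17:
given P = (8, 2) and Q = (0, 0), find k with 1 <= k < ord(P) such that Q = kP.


Enumerate multiples of P until we hit Q = (0, 0):
  1P = (8, 2)
  2P = (0, 0)
Match found at i = 2.

k = 2


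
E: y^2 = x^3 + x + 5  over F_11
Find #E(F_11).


For each x in F_11, count y with y^2 = x^3 + 1 x + 5 mod 11:
  x = 0: RHS = 5, y in [4, 7]  -> 2 point(s)
  x = 2: RHS = 4, y in [2, 9]  -> 2 point(s)
  x = 5: RHS = 3, y in [5, 6]  -> 2 point(s)
  x = 7: RHS = 3, y in [5, 6]  -> 2 point(s)
  x = 10: RHS = 3, y in [5, 6]  -> 2 point(s)
Affine points: 10. Add the point at infinity: total = 11.

#E(F_11) = 11


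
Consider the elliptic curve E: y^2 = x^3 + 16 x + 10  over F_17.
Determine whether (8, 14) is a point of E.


Check whether y^2 = x^3 + 16 x + 10 (mod 17) for (x, y) = (8, 14).
LHS: y^2 = 14^2 mod 17 = 9
RHS: x^3 + 16 x + 10 = 8^3 + 16*8 + 10 mod 17 = 4
LHS != RHS

No, not on the curve


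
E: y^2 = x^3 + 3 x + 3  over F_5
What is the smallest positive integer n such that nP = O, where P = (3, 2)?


Compute successive multiples of P until we hit O:
  1P = (3, 2)
  2P = (4, 3)
  3P = (4, 2)
  4P = (3, 3)
  5P = O

ord(P) = 5


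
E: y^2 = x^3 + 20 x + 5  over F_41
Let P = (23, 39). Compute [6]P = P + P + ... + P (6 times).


k = 6 = 110_2 (binary, LSB first: 011)
Double-and-add from P = (23, 39):
  bit 0 = 0: acc unchanged = O
  bit 1 = 1: acc = O + (40, 36) = (40, 36)
  bit 2 = 1: acc = (40, 36) + (20, 0) = (40, 5)

6P = (40, 5)


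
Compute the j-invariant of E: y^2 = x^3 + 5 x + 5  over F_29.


Delta = -16(4 a^3 + 27 b^2) mod 29 = 21
-1728 * (4 a)^3 = -1728 * (4*5)^3 mod 29 = 10
j = 10 * 21^(-1) mod 29 = 6

j = 6 (mod 29)


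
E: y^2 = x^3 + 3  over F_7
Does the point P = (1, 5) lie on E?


Check whether y^2 = x^3 + 0 x + 3 (mod 7) for (x, y) = (1, 5).
LHS: y^2 = 5^2 mod 7 = 4
RHS: x^3 + 0 x + 3 = 1^3 + 0*1 + 3 mod 7 = 4
LHS = RHS

Yes, on the curve


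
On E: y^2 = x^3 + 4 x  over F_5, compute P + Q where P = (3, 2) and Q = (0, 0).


P != Q, so use the chord formula.
s = (y2 - y1) / (x2 - x1) = (3) / (2) mod 5 = 4
x3 = s^2 - x1 - x2 mod 5 = 4^2 - 3 - 0 = 3
y3 = s (x1 - x3) - y1 mod 5 = 4 * (3 - 3) - 2 = 3

P + Q = (3, 3)


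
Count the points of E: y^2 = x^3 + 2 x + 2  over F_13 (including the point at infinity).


For each x in F_13, count y with y^2 = x^3 + 2 x + 2 mod 13:
  x = 2: RHS = 1, y in [1, 12]  -> 2 point(s)
  x = 3: RHS = 9, y in [3, 10]  -> 2 point(s)
  x = 4: RHS = 9, y in [3, 10]  -> 2 point(s)
  x = 6: RHS = 9, y in [3, 10]  -> 2 point(s)
  x = 8: RHS = 10, y in [6, 7]  -> 2 point(s)
  x = 11: RHS = 3, y in [4, 9]  -> 2 point(s)
  x = 12: RHS = 12, y in [5, 8]  -> 2 point(s)
Affine points: 14. Add the point at infinity: total = 15.

#E(F_13) = 15


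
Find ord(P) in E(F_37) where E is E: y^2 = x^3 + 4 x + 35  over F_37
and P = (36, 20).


Compute successive multiples of P until we hit O:
  1P = (36, 20)
  2P = (28, 11)
  3P = (13, 29)
  4P = (29, 3)
  5P = (30, 21)
  6P = (7, 6)
  7P = (4, 35)
  8P = (6, 33)
  ... (continuing to 17P)
  17P = O

ord(P) = 17


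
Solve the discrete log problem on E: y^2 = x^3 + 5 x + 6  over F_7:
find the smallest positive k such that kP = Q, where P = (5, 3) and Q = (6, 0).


Enumerate multiples of P until we hit Q = (6, 0):
  1P = (5, 3)
  2P = (6, 0)
Match found at i = 2.

k = 2


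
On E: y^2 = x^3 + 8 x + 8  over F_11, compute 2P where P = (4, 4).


Doubling: s = (3 x1^2 + a) / (2 y1)
s = (3*4^2 + 8) / (2*4) mod 11 = 7
x3 = s^2 - 2 x1 mod 11 = 7^2 - 2*4 = 8
y3 = s (x1 - x3) - y1 mod 11 = 7 * (4 - 8) - 4 = 1

2P = (8, 1)


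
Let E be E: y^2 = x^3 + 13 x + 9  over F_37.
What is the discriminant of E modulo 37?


4 a^3 + 27 b^2 = 4*13^3 + 27*9^2 = 8788 + 2187 = 10975
Delta = -16 * (10975) = -175600
Delta mod 37 = 2

Delta = 2 (mod 37)


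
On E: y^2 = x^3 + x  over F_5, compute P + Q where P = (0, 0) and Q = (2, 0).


P != Q, so use the chord formula.
s = (y2 - y1) / (x2 - x1) = (0) / (2) mod 5 = 0
x3 = s^2 - x1 - x2 mod 5 = 0^2 - 0 - 2 = 3
y3 = s (x1 - x3) - y1 mod 5 = 0 * (0 - 3) - 0 = 0

P + Q = (3, 0)


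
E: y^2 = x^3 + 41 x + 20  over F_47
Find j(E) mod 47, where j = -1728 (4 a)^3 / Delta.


Delta = -16(4 a^3 + 27 b^2) mod 47 = 25
-1728 * (4 a)^3 = -1728 * (4*41)^3 mod 47 = 28
j = 28 * 25^(-1) mod 47 = 3

j = 3 (mod 47)


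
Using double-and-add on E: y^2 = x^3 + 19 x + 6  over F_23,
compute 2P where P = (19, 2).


k = 2 = 10_2 (binary, LSB first: 01)
Double-and-add from P = (19, 2):
  bit 0 = 0: acc unchanged = O
  bit 1 = 1: acc = O + (14, 7) = (14, 7)

2P = (14, 7)


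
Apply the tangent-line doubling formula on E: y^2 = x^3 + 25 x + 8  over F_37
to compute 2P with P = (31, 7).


Doubling: s = (3 x1^2 + a) / (2 y1)
s = (3*31^2 + 25) / (2*7) mod 37 = 28
x3 = s^2 - 2 x1 mod 37 = 28^2 - 2*31 = 19
y3 = s (x1 - x3) - y1 mod 37 = 28 * (31 - 19) - 7 = 33

2P = (19, 33)


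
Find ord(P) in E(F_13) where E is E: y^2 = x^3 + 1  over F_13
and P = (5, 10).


Compute successive multiples of P until we hit O:
  1P = (5, 10)
  2P = (0, 12)
  3P = (4, 0)
  4P = (0, 1)
  5P = (5, 3)
  6P = O

ord(P) = 6


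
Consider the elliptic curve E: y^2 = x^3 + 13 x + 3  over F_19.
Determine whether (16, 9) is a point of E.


Check whether y^2 = x^3 + 13 x + 3 (mod 19) for (x, y) = (16, 9).
LHS: y^2 = 9^2 mod 19 = 5
RHS: x^3 + 13 x + 3 = 16^3 + 13*16 + 3 mod 19 = 13
LHS != RHS

No, not on the curve


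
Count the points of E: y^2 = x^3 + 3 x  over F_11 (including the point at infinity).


For each x in F_11, count y with y^2 = x^3 + 3 x + 0 mod 11:
  x = 0: RHS = 0, y in [0]  -> 1 point(s)
  x = 1: RHS = 4, y in [2, 9]  -> 2 point(s)
  x = 2: RHS = 3, y in [5, 6]  -> 2 point(s)
  x = 3: RHS = 3, y in [5, 6]  -> 2 point(s)
  x = 6: RHS = 3, y in [5, 6]  -> 2 point(s)
  x = 7: RHS = 1, y in [1, 10]  -> 2 point(s)
Affine points: 11. Add the point at infinity: total = 12.

#E(F_11) = 12


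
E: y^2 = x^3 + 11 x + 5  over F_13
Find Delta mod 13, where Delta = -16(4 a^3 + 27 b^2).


4 a^3 + 27 b^2 = 4*11^3 + 27*5^2 = 5324 + 675 = 5999
Delta = -16 * (5999) = -95984
Delta mod 13 = 8

Delta = 8 (mod 13)


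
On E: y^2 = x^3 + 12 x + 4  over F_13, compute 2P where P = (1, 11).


Doubling: s = (3 x1^2 + a) / (2 y1)
s = (3*1^2 + 12) / (2*11) mod 13 = 6
x3 = s^2 - 2 x1 mod 13 = 6^2 - 2*1 = 8
y3 = s (x1 - x3) - y1 mod 13 = 6 * (1 - 8) - 11 = 12

2P = (8, 12)


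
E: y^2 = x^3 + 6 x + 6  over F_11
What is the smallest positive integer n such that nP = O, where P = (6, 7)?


Compute successive multiples of P until we hit O:
  1P = (6, 7)
  2P = (2, 2)
  3P = (8, 7)
  4P = (8, 4)
  5P = (2, 9)
  6P = (6, 4)
  7P = O

ord(P) = 7


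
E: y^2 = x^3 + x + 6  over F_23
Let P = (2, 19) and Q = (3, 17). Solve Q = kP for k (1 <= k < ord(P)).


Enumerate multiples of P until we hit Q = (3, 17):
  1P = (2, 19)
  2P = (22, 2)
  3P = (3, 6)
  4P = (3, 17)
Match found at i = 4.

k = 4


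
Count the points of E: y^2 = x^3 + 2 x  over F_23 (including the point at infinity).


For each x in F_23, count y with y^2 = x^3 + 2 x + 0 mod 23:
  x = 0: RHS = 0, y in [0]  -> 1 point(s)
  x = 1: RHS = 3, y in [7, 16]  -> 2 point(s)
  x = 2: RHS = 12, y in [9, 14]  -> 2 point(s)
  x = 4: RHS = 3, y in [7, 16]  -> 2 point(s)
  x = 7: RHS = 12, y in [9, 14]  -> 2 point(s)
  x = 10: RHS = 8, y in [10, 13]  -> 2 point(s)
  x = 12: RHS = 4, y in [2, 21]  -> 2 point(s)
  x = 14: RHS = 12, y in [9, 14]  -> 2 point(s)
  x = 15: RHS = 1, y in [1, 22]  -> 2 point(s)
  x = 17: RHS = 2, y in [5, 18]  -> 2 point(s)
  x = 18: RHS = 3, y in [7, 16]  -> 2 point(s)
  x = 20: RHS = 13, y in [6, 17]  -> 2 point(s)
Affine points: 23. Add the point at infinity: total = 24.

#E(F_23) = 24


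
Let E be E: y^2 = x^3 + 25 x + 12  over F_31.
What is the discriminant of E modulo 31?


4 a^3 + 27 b^2 = 4*25^3 + 27*12^2 = 62500 + 3888 = 66388
Delta = -16 * (66388) = -1062208
Delta mod 31 = 7

Delta = 7 (mod 31)


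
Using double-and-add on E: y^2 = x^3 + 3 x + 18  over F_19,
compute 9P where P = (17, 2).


k = 9 = 1001_2 (binary, LSB first: 1001)
Double-and-add from P = (17, 2):
  bit 0 = 1: acc = O + (17, 2) = (17, 2)
  bit 1 = 0: acc unchanged = (17, 2)
  bit 2 = 0: acc unchanged = (17, 2)
  bit 3 = 1: acc = (17, 2) + (16, 1) = (6, 9)

9P = (6, 9)


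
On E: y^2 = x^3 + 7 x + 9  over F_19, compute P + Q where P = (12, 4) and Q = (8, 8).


P != Q, so use the chord formula.
s = (y2 - y1) / (x2 - x1) = (4) / (15) mod 19 = 18
x3 = s^2 - x1 - x2 mod 19 = 18^2 - 12 - 8 = 0
y3 = s (x1 - x3) - y1 mod 19 = 18 * (12 - 0) - 4 = 3

P + Q = (0, 3)


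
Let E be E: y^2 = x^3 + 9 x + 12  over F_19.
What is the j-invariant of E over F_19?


Delta = -16(4 a^3 + 27 b^2) mod 19 = 6
-1728 * (4 a)^3 = -1728 * (4*9)^3 mod 19 = 11
j = 11 * 6^(-1) mod 19 = 5

j = 5 (mod 19)


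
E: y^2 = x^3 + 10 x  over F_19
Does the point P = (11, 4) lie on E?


Check whether y^2 = x^3 + 10 x + 0 (mod 19) for (x, y) = (11, 4).
LHS: y^2 = 4^2 mod 19 = 16
RHS: x^3 + 10 x + 0 = 11^3 + 10*11 + 0 mod 19 = 16
LHS = RHS

Yes, on the curve


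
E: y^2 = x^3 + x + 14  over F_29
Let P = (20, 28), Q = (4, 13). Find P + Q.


P != Q, so use the chord formula.
s = (y2 - y1) / (x2 - x1) = (14) / (13) mod 29 = 10
x3 = s^2 - x1 - x2 mod 29 = 10^2 - 20 - 4 = 18
y3 = s (x1 - x3) - y1 mod 29 = 10 * (20 - 18) - 28 = 21

P + Q = (18, 21)


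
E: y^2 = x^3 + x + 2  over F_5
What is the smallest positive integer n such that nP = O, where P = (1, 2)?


Compute successive multiples of P until we hit O:
  1P = (1, 2)
  2P = (4, 0)
  3P = (1, 3)
  4P = O

ord(P) = 4


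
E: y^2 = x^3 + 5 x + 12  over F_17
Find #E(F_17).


For each x in F_17, count y with y^2 = x^3 + 5 x + 12 mod 17:
  x = 1: RHS = 1, y in [1, 16]  -> 2 point(s)
  x = 2: RHS = 13, y in [8, 9]  -> 2 point(s)
  x = 5: RHS = 9, y in [3, 14]  -> 2 point(s)
  x = 7: RHS = 16, y in [4, 13]  -> 2 point(s)
  x = 9: RHS = 4, y in [2, 15]  -> 2 point(s)
  x = 10: RHS = 8, y in [5, 12]  -> 2 point(s)
  x = 11: RHS = 4, y in [2, 15]  -> 2 point(s)
  x = 12: RHS = 15, y in [7, 10]  -> 2 point(s)
  x = 13: RHS = 13, y in [8, 9]  -> 2 point(s)
  x = 14: RHS = 4, y in [2, 15]  -> 2 point(s)
Affine points: 20. Add the point at infinity: total = 21.

#E(F_17) = 21


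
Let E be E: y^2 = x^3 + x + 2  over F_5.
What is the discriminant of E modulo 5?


4 a^3 + 27 b^2 = 4*1^3 + 27*2^2 = 4 + 108 = 112
Delta = -16 * (112) = -1792
Delta mod 5 = 3

Delta = 3 (mod 5)


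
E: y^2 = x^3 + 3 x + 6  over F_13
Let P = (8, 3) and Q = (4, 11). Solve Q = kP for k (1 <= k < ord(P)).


Enumerate multiples of P until we hit Q = (4, 11):
  1P = (8, 3)
  2P = (10, 10)
  3P = (4, 11)
Match found at i = 3.

k = 3


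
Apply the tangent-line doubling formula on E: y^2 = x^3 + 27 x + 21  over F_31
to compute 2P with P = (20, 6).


Doubling: s = (3 x1^2 + a) / (2 y1)
s = (3*20^2 + 27) / (2*6) mod 31 = 17
x3 = s^2 - 2 x1 mod 31 = 17^2 - 2*20 = 1
y3 = s (x1 - x3) - y1 mod 31 = 17 * (20 - 1) - 6 = 7

2P = (1, 7)


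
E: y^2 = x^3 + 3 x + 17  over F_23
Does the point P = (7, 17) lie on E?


Check whether y^2 = x^3 + 3 x + 17 (mod 23) for (x, y) = (7, 17).
LHS: y^2 = 17^2 mod 23 = 13
RHS: x^3 + 3 x + 17 = 7^3 + 3*7 + 17 mod 23 = 13
LHS = RHS

Yes, on the curve


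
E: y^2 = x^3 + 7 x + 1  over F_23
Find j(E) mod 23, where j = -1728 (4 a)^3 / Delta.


Delta = -16(4 a^3 + 27 b^2) mod 23 = 18
-1728 * (4 a)^3 = -1728 * (4*7)^3 mod 23 = 16
j = 16 * 18^(-1) mod 23 = 6

j = 6 (mod 23)


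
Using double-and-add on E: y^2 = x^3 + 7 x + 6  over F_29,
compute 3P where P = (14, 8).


k = 3 = 11_2 (binary, LSB first: 11)
Double-and-add from P = (14, 8):
  bit 0 = 1: acc = O + (14, 8) = (14, 8)
  bit 1 = 1: acc = (14, 8) + (14, 21) = O

3P = O


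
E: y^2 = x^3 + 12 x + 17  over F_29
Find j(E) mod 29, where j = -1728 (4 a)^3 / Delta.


Delta = -16(4 a^3 + 27 b^2) mod 29 = 11
-1728 * (4 a)^3 = -1728 * (4*12)^3 mod 29 = 6
j = 6 * 11^(-1) mod 29 = 19

j = 19 (mod 29)


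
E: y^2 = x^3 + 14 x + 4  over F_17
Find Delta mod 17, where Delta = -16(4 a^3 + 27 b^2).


4 a^3 + 27 b^2 = 4*14^3 + 27*4^2 = 10976 + 432 = 11408
Delta = -16 * (11408) = -182528
Delta mod 17 = 1

Delta = 1 (mod 17)


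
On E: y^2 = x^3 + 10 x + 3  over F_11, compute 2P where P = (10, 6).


Doubling: s = (3 x1^2 + a) / (2 y1)
s = (3*10^2 + 10) / (2*6) mod 11 = 2
x3 = s^2 - 2 x1 mod 11 = 2^2 - 2*10 = 6
y3 = s (x1 - x3) - y1 mod 11 = 2 * (10 - 6) - 6 = 2

2P = (6, 2)


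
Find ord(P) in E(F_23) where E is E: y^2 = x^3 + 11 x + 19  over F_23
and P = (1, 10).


Compute successive multiples of P until we hit O:
  1P = (1, 10)
  2P = (7, 18)
  3P = (4, 9)
  4P = (13, 17)
  5P = (21, 9)
  6P = (19, 7)
  7P = (19, 16)
  8P = (21, 14)
  ... (continuing to 13P)
  13P = O

ord(P) = 13


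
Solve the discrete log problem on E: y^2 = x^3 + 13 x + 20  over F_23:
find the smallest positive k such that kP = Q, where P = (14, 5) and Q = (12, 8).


Enumerate multiples of P until we hit Q = (12, 8):
  1P = (14, 5)
  2P = (22, 11)
  3P = (12, 8)
Match found at i = 3.

k = 3


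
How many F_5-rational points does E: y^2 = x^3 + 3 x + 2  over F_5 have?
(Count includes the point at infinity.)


For each x in F_5, count y with y^2 = x^3 + 3 x + 2 mod 5:
  x = 1: RHS = 1, y in [1, 4]  -> 2 point(s)
  x = 2: RHS = 1, y in [1, 4]  -> 2 point(s)
Affine points: 4. Add the point at infinity: total = 5.

#E(F_5) = 5


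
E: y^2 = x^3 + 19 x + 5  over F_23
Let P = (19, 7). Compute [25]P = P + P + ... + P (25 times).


k = 25 = 11001_2 (binary, LSB first: 10011)
Double-and-add from P = (19, 7):
  bit 0 = 1: acc = O + (19, 7) = (19, 7)
  bit 1 = 0: acc unchanged = (19, 7)
  bit 2 = 0: acc unchanged = (19, 7)
  bit 3 = 1: acc = (19, 7) + (5, 8) = (1, 18)
  bit 4 = 1: acc = (1, 18) + (22, 10) = (16, 14)

25P = (16, 14)


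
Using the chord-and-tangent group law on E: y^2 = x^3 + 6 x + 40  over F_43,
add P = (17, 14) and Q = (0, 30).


P != Q, so use the chord formula.
s = (y2 - y1) / (x2 - x1) = (16) / (26) mod 43 = 37
x3 = s^2 - x1 - x2 mod 43 = 37^2 - 17 - 0 = 19
y3 = s (x1 - x3) - y1 mod 43 = 37 * (17 - 19) - 14 = 41

P + Q = (19, 41)


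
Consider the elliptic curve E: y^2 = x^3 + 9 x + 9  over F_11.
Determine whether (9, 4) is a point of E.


Check whether y^2 = x^3 + 9 x + 9 (mod 11) for (x, y) = (9, 4).
LHS: y^2 = 4^2 mod 11 = 5
RHS: x^3 + 9 x + 9 = 9^3 + 9*9 + 9 mod 11 = 5
LHS = RHS

Yes, on the curve


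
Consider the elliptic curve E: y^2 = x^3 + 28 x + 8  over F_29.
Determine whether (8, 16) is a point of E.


Check whether y^2 = x^3 + 28 x + 8 (mod 29) for (x, y) = (8, 16).
LHS: y^2 = 16^2 mod 29 = 24
RHS: x^3 + 28 x + 8 = 8^3 + 28*8 + 8 mod 29 = 19
LHS != RHS

No, not on the curve


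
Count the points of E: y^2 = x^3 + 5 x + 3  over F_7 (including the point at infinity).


For each x in F_7, count y with y^2 = x^3 + 5 x + 3 mod 7:
  x = 1: RHS = 2, y in [3, 4]  -> 2 point(s)
  x = 2: RHS = 0, y in [0]  -> 1 point(s)
  x = 6: RHS = 4, y in [2, 5]  -> 2 point(s)
Affine points: 5. Add the point at infinity: total = 6.

#E(F_7) = 6


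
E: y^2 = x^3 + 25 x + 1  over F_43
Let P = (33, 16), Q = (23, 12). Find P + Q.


P != Q, so use the chord formula.
s = (y2 - y1) / (x2 - x1) = (39) / (33) mod 43 = 9
x3 = s^2 - x1 - x2 mod 43 = 9^2 - 33 - 23 = 25
y3 = s (x1 - x3) - y1 mod 43 = 9 * (33 - 25) - 16 = 13

P + Q = (25, 13)


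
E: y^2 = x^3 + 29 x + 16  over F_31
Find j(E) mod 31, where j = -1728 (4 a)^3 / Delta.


Delta = -16(4 a^3 + 27 b^2) mod 31 = 1
-1728 * (4 a)^3 = -1728 * (4*29)^3 mod 31 = 27
j = 27 * 1^(-1) mod 31 = 27

j = 27 (mod 31)


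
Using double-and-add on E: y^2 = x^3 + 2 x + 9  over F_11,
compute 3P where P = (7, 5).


k = 3 = 11_2 (binary, LSB first: 11)
Double-and-add from P = (7, 5):
  bit 0 = 1: acc = O + (7, 5) = (7, 5)
  bit 1 = 1: acc = (7, 5) + (0, 8) = (8, 8)

3P = (8, 8)


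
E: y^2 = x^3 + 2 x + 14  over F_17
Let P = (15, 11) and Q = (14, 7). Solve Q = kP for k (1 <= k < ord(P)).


Enumerate multiples of P until we hit Q = (14, 7):
  1P = (15, 11)
  2P = (3, 9)
  3P = (8, 10)
  4P = (2, 3)
  5P = (4, 1)
  6P = (14, 10)
  7P = (6, 15)
  8P = (9, 9)
  9P = (12, 7)
  10P = (5, 8)
  11P = (1, 0)
  12P = (5, 9)
  13P = (12, 10)
  14P = (9, 8)
  15P = (6, 2)
  16P = (14, 7)
Match found at i = 16.

k = 16


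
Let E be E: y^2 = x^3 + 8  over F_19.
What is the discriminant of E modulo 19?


4 a^3 + 27 b^2 = 4*0^3 + 27*8^2 = 0 + 1728 = 1728
Delta = -16 * (1728) = -27648
Delta mod 19 = 16

Delta = 16 (mod 19)


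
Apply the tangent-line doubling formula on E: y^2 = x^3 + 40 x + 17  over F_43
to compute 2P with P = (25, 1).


Doubling: s = (3 x1^2 + a) / (2 y1)
s = (3*25^2 + 40) / (2*1) mod 43 = 33
x3 = s^2 - 2 x1 mod 43 = 33^2 - 2*25 = 7
y3 = s (x1 - x3) - y1 mod 43 = 33 * (25 - 7) - 1 = 34

2P = (7, 34)


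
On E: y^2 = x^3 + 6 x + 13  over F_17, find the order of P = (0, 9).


Compute successive multiples of P until we hit O:
  1P = (0, 9)
  2P = (2, 13)
  3P = (2, 4)
  4P = (0, 8)
  5P = O

ord(P) = 5


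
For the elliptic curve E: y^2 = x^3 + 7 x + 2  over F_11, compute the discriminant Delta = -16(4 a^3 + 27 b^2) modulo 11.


4 a^3 + 27 b^2 = 4*7^3 + 27*2^2 = 1372 + 108 = 1480
Delta = -16 * (1480) = -23680
Delta mod 11 = 3

Delta = 3 (mod 11)


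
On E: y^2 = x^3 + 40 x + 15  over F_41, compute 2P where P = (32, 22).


Doubling: s = (3 x1^2 + a) / (2 y1)
s = (3*32^2 + 40) / (2*22) mod 41 = 26
x3 = s^2 - 2 x1 mod 41 = 26^2 - 2*32 = 38
y3 = s (x1 - x3) - y1 mod 41 = 26 * (32 - 38) - 22 = 27

2P = (38, 27)


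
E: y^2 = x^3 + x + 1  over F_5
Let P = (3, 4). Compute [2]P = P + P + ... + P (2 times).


k = 2 = 10_2 (binary, LSB first: 01)
Double-and-add from P = (3, 4):
  bit 0 = 0: acc unchanged = O
  bit 1 = 1: acc = O + (0, 4) = (0, 4)

2P = (0, 4)


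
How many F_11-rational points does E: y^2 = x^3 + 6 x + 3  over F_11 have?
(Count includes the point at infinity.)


For each x in F_11, count y with y^2 = x^3 + 6 x + 3 mod 11:
  x = 0: RHS = 3, y in [5, 6]  -> 2 point(s)
  x = 2: RHS = 1, y in [1, 10]  -> 2 point(s)
  x = 3: RHS = 4, y in [2, 9]  -> 2 point(s)
  x = 4: RHS = 3, y in [5, 6]  -> 2 point(s)
  x = 5: RHS = 4, y in [2, 9]  -> 2 point(s)
  x = 7: RHS = 3, y in [5, 6]  -> 2 point(s)
  x = 9: RHS = 5, y in [4, 7]  -> 2 point(s)
Affine points: 14. Add the point at infinity: total = 15.

#E(F_11) = 15


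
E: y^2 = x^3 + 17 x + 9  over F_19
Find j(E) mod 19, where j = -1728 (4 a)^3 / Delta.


Delta = -16(4 a^3 + 27 b^2) mod 19 = 5
-1728 * (4 a)^3 = -1728 * (4*17)^3 mod 19 = 1
j = 1 * 5^(-1) mod 19 = 4

j = 4 (mod 19)


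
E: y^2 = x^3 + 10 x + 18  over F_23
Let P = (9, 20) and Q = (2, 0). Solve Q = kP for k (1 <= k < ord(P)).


Enumerate multiples of P until we hit Q = (2, 0):
  1P = (9, 20)
  2P = (5, 3)
  3P = (17, 15)
  4P = (15, 1)
  5P = (2, 0)
Match found at i = 5.

k = 5


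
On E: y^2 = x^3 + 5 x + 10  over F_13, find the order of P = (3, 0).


Compute successive multiples of P until we hit O:
  1P = (3, 0)
  2P = O

ord(P) = 2


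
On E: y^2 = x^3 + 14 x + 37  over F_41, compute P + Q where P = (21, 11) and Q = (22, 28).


P != Q, so use the chord formula.
s = (y2 - y1) / (x2 - x1) = (17) / (1) mod 41 = 17
x3 = s^2 - x1 - x2 mod 41 = 17^2 - 21 - 22 = 0
y3 = s (x1 - x3) - y1 mod 41 = 17 * (21 - 0) - 11 = 18

P + Q = (0, 18)


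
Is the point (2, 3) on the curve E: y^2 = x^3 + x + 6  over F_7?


Check whether y^2 = x^3 + 1 x + 6 (mod 7) for (x, y) = (2, 3).
LHS: y^2 = 3^2 mod 7 = 2
RHS: x^3 + 1 x + 6 = 2^3 + 1*2 + 6 mod 7 = 2
LHS = RHS

Yes, on the curve


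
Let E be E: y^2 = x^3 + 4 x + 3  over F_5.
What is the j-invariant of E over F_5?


Delta = -16(4 a^3 + 27 b^2) mod 5 = 1
-1728 * (4 a)^3 = -1728 * (4*4)^3 mod 5 = 2
j = 2 * 1^(-1) mod 5 = 2

j = 2 (mod 5)


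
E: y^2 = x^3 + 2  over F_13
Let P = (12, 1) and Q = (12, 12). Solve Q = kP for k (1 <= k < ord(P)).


Enumerate multiples of P until we hit Q = (12, 12):
  1P = (12, 1)
  2P = (1, 9)
  3P = (3, 9)
  4P = (2, 6)
  5P = (9, 4)
  6P = (6, 6)
  7P = (4, 1)
  8P = (10, 12)
  9P = (5, 6)
  10P = (5, 7)
  11P = (10, 1)
  12P = (4, 12)
  13P = (6, 7)
  14P = (9, 9)
  15P = (2, 7)
  16P = (3, 4)
  17P = (1, 4)
  18P = (12, 12)
Match found at i = 18.

k = 18


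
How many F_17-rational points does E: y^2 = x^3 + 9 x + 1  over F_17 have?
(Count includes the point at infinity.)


For each x in F_17, count y with y^2 = x^3 + 9 x + 1 mod 17:
  x = 0: RHS = 1, y in [1, 16]  -> 2 point(s)
  x = 3: RHS = 4, y in [2, 15]  -> 2 point(s)
  x = 4: RHS = 16, y in [4, 13]  -> 2 point(s)
  x = 5: RHS = 1, y in [1, 16]  -> 2 point(s)
  x = 6: RHS = 16, y in [4, 13]  -> 2 point(s)
  x = 7: RHS = 16, y in [4, 13]  -> 2 point(s)
  x = 12: RHS = 1, y in [1, 16]  -> 2 point(s)
  x = 14: RHS = 15, y in [7, 10]  -> 2 point(s)
  x = 15: RHS = 9, y in [3, 14]  -> 2 point(s)
  x = 16: RHS = 8, y in [5, 12]  -> 2 point(s)
Affine points: 20. Add the point at infinity: total = 21.

#E(F_17) = 21


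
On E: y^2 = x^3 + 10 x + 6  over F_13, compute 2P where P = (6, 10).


Doubling: s = (3 x1^2 + a) / (2 y1)
s = (3*6^2 + 10) / (2*10) mod 13 = 2
x3 = s^2 - 2 x1 mod 13 = 2^2 - 2*6 = 5
y3 = s (x1 - x3) - y1 mod 13 = 2 * (6 - 5) - 10 = 5

2P = (5, 5)


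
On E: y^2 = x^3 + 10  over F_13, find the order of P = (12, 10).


Compute successive multiples of P until we hit O:
  1P = (12, 10)
  2P = (12, 3)
  3P = O

ord(P) = 3


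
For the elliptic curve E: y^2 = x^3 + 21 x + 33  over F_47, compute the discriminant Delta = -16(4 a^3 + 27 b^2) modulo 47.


4 a^3 + 27 b^2 = 4*21^3 + 27*33^2 = 37044 + 29403 = 66447
Delta = -16 * (66447) = -1063152
Delta mod 47 = 35

Delta = 35 (mod 47)


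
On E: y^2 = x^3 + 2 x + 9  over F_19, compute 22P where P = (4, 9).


k = 22 = 10110_2 (binary, LSB first: 01101)
Double-and-add from P = (4, 9):
  bit 0 = 0: acc unchanged = O
  bit 1 = 1: acc = O + (3, 17) = (3, 17)
  bit 2 = 1: acc = (3, 17) + (5, 7) = (17, 15)
  bit 3 = 0: acc unchanged = (17, 15)
  bit 4 = 1: acc = (17, 15) + (18, 14) = (4, 10)

22P = (4, 10)


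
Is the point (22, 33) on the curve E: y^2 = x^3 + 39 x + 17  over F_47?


Check whether y^2 = x^3 + 39 x + 17 (mod 47) for (x, y) = (22, 33).
LHS: y^2 = 33^2 mod 47 = 8
RHS: x^3 + 39 x + 17 = 22^3 + 39*22 + 17 mod 47 = 8
LHS = RHS

Yes, on the curve


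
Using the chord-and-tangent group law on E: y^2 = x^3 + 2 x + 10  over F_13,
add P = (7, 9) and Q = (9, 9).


P != Q, so use the chord formula.
s = (y2 - y1) / (x2 - x1) = (0) / (2) mod 13 = 0
x3 = s^2 - x1 - x2 mod 13 = 0^2 - 7 - 9 = 10
y3 = s (x1 - x3) - y1 mod 13 = 0 * (7 - 10) - 9 = 4

P + Q = (10, 4)


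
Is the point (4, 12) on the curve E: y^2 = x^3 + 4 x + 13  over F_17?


Check whether y^2 = x^3 + 4 x + 13 (mod 17) for (x, y) = (4, 12).
LHS: y^2 = 12^2 mod 17 = 8
RHS: x^3 + 4 x + 13 = 4^3 + 4*4 + 13 mod 17 = 8
LHS = RHS

Yes, on the curve


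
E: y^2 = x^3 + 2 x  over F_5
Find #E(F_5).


For each x in F_5, count y with y^2 = x^3 + 2 x + 0 mod 5:
  x = 0: RHS = 0, y in [0]  -> 1 point(s)
Affine points: 1. Add the point at infinity: total = 2.

#E(F_5) = 2


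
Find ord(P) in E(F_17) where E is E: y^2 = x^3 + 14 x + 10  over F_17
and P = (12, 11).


Compute successive multiples of P until we hit O:
  1P = (12, 11)
  2P = (12, 6)
  3P = O

ord(P) = 3


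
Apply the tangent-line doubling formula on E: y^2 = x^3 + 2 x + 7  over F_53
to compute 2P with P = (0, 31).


Doubling: s = (3 x1^2 + a) / (2 y1)
s = (3*0^2 + 2) / (2*31) mod 53 = 12
x3 = s^2 - 2 x1 mod 53 = 12^2 - 2*0 = 38
y3 = s (x1 - x3) - y1 mod 53 = 12 * (0 - 38) - 31 = 43

2P = (38, 43)


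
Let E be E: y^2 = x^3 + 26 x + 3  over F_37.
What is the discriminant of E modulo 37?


4 a^3 + 27 b^2 = 4*26^3 + 27*3^2 = 70304 + 243 = 70547
Delta = -16 * (70547) = -1128752
Delta mod 37 = 7

Delta = 7 (mod 37)


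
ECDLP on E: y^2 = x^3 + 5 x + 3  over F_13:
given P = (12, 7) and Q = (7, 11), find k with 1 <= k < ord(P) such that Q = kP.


Enumerate multiples of P until we hit Q = (7, 11):
  1P = (12, 7)
  2P = (1, 3)
  3P = (4, 3)
  4P = (7, 2)
  5P = (8, 10)
  6P = (9, 7)
  7P = (5, 6)
  8P = (0, 4)
  9P = (10, 0)
  10P = (0, 9)
  11P = (5, 7)
  12P = (9, 6)
  13P = (8, 3)
  14P = (7, 11)
Match found at i = 14.

k = 14


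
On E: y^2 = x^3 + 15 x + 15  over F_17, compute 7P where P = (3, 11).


k = 7 = 111_2 (binary, LSB first: 111)
Double-and-add from P = (3, 11):
  bit 0 = 1: acc = O + (3, 11) = (3, 11)
  bit 1 = 1: acc = (3, 11) + (2, 11) = (12, 6)
  bit 2 = 1: acc = (12, 6) + (0, 10) = (7, 15)

7P = (7, 15)


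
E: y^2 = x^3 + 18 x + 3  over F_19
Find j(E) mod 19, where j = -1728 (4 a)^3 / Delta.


Delta = -16(4 a^3 + 27 b^2) mod 19 = 14
-1728 * (4 a)^3 = -1728 * (4*18)^3 mod 19 = 12
j = 12 * 14^(-1) mod 19 = 9

j = 9 (mod 19)


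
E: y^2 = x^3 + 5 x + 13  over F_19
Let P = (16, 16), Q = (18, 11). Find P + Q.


P != Q, so use the chord formula.
s = (y2 - y1) / (x2 - x1) = (14) / (2) mod 19 = 7
x3 = s^2 - x1 - x2 mod 19 = 7^2 - 16 - 18 = 15
y3 = s (x1 - x3) - y1 mod 19 = 7 * (16 - 15) - 16 = 10

P + Q = (15, 10)


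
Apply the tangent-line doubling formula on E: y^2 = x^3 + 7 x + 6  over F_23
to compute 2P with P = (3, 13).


Doubling: s = (3 x1^2 + a) / (2 y1)
s = (3*3^2 + 7) / (2*13) mod 23 = 19
x3 = s^2 - 2 x1 mod 23 = 19^2 - 2*3 = 10
y3 = s (x1 - x3) - y1 mod 23 = 19 * (3 - 10) - 13 = 15

2P = (10, 15)


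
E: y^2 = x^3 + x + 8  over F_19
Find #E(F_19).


For each x in F_19, count y with y^2 = x^3 + 1 x + 8 mod 19:
  x = 3: RHS = 0, y in [0]  -> 1 point(s)
  x = 4: RHS = 0, y in [0]  -> 1 point(s)
  x = 5: RHS = 5, y in [9, 10]  -> 2 point(s)
  x = 7: RHS = 16, y in [4, 15]  -> 2 point(s)
  x = 9: RHS = 5, y in [9, 10]  -> 2 point(s)
  x = 10: RHS = 11, y in [7, 12]  -> 2 point(s)
  x = 11: RHS = 1, y in [1, 18]  -> 2 point(s)
  x = 12: RHS = 0, y in [0]  -> 1 point(s)
  x = 14: RHS = 11, y in [7, 12]  -> 2 point(s)
  x = 15: RHS = 16, y in [4, 15]  -> 2 point(s)
  x = 16: RHS = 16, y in [4, 15]  -> 2 point(s)
  x = 17: RHS = 17, y in [6, 13]  -> 2 point(s)
  x = 18: RHS = 6, y in [5, 14]  -> 2 point(s)
Affine points: 23. Add the point at infinity: total = 24.

#E(F_19) = 24
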